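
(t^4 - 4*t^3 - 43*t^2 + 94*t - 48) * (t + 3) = t^5 - t^4 - 55*t^3 - 35*t^2 + 234*t - 144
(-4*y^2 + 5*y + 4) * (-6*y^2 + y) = 24*y^4 - 34*y^3 - 19*y^2 + 4*y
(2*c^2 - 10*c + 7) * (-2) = -4*c^2 + 20*c - 14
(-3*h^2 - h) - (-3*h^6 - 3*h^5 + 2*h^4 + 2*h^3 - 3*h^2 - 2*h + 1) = 3*h^6 + 3*h^5 - 2*h^4 - 2*h^3 + h - 1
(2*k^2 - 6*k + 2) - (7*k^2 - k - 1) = -5*k^2 - 5*k + 3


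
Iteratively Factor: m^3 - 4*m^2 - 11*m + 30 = (m - 5)*(m^2 + m - 6) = (m - 5)*(m - 2)*(m + 3)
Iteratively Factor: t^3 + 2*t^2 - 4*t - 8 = (t + 2)*(t^2 - 4) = (t + 2)^2*(t - 2)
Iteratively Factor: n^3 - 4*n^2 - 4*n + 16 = (n - 2)*(n^2 - 2*n - 8) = (n - 4)*(n - 2)*(n + 2)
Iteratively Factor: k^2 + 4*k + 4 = (k + 2)*(k + 2)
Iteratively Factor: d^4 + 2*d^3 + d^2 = (d + 1)*(d^3 + d^2) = (d + 1)^2*(d^2) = d*(d + 1)^2*(d)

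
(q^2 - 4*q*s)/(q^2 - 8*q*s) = (q - 4*s)/(q - 8*s)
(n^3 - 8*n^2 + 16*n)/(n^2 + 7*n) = (n^2 - 8*n + 16)/(n + 7)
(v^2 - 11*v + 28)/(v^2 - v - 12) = (v - 7)/(v + 3)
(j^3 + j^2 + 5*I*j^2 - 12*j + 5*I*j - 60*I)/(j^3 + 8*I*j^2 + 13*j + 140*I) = (j^2 + j - 12)/(j^2 + 3*I*j + 28)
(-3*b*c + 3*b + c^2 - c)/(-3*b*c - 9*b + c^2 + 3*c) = (c - 1)/(c + 3)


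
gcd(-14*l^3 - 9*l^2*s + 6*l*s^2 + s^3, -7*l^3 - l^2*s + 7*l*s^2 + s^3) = 7*l^2 + 8*l*s + s^2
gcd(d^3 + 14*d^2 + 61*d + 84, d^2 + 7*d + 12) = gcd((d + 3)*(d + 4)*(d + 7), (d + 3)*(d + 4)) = d^2 + 7*d + 12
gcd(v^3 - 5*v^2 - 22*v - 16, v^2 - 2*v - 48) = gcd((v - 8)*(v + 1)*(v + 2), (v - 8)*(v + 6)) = v - 8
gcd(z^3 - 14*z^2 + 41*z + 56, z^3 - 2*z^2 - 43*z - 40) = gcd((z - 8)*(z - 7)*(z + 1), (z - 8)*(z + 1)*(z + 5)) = z^2 - 7*z - 8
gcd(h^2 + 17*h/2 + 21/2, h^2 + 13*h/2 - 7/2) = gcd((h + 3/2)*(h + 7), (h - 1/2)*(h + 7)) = h + 7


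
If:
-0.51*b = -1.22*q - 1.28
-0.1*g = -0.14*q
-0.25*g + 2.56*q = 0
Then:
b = 2.51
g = 0.00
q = 0.00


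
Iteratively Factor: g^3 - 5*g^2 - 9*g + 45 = (g + 3)*(g^2 - 8*g + 15) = (g - 3)*(g + 3)*(g - 5)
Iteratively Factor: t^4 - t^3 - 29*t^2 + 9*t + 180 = (t + 3)*(t^3 - 4*t^2 - 17*t + 60) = (t - 3)*(t + 3)*(t^2 - t - 20) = (t - 5)*(t - 3)*(t + 3)*(t + 4)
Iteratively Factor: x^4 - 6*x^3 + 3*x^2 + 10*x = (x - 5)*(x^3 - x^2 - 2*x) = (x - 5)*(x - 2)*(x^2 + x) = (x - 5)*(x - 2)*(x + 1)*(x)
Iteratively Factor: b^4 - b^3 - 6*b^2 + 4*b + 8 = (b - 2)*(b^3 + b^2 - 4*b - 4) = (b - 2)^2*(b^2 + 3*b + 2) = (b - 2)^2*(b + 2)*(b + 1)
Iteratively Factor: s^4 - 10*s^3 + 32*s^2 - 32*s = (s)*(s^3 - 10*s^2 + 32*s - 32) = s*(s - 4)*(s^2 - 6*s + 8) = s*(s - 4)*(s - 2)*(s - 4)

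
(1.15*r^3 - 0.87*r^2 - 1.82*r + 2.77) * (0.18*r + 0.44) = 0.207*r^4 + 0.3494*r^3 - 0.7104*r^2 - 0.3022*r + 1.2188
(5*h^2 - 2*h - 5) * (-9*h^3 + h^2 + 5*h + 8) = -45*h^5 + 23*h^4 + 68*h^3 + 25*h^2 - 41*h - 40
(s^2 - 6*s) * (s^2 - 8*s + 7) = s^4 - 14*s^3 + 55*s^2 - 42*s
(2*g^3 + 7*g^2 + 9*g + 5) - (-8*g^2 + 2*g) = 2*g^3 + 15*g^2 + 7*g + 5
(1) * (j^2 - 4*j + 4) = j^2 - 4*j + 4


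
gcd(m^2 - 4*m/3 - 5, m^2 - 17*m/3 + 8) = m - 3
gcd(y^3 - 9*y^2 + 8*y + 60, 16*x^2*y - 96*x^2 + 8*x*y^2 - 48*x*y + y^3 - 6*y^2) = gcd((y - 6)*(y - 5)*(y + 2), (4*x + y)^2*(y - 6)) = y - 6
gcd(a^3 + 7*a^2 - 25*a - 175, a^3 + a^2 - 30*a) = a - 5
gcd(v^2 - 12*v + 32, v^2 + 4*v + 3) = 1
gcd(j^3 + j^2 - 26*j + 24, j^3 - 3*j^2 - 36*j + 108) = j + 6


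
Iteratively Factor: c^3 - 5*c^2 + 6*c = (c - 2)*(c^2 - 3*c) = (c - 3)*(c - 2)*(c)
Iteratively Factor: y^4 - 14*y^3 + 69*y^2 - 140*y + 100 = (y - 2)*(y^3 - 12*y^2 + 45*y - 50) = (y - 5)*(y - 2)*(y^2 - 7*y + 10) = (y - 5)^2*(y - 2)*(y - 2)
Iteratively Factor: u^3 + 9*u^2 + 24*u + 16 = (u + 1)*(u^2 + 8*u + 16) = (u + 1)*(u + 4)*(u + 4)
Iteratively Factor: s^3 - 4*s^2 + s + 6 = (s + 1)*(s^2 - 5*s + 6) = (s - 3)*(s + 1)*(s - 2)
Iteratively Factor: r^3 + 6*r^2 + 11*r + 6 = (r + 1)*(r^2 + 5*r + 6) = (r + 1)*(r + 2)*(r + 3)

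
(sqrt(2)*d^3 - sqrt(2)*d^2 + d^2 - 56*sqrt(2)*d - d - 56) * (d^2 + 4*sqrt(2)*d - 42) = sqrt(2)*d^5 - sqrt(2)*d^4 + 9*d^4 - 94*sqrt(2)*d^3 - 9*d^3 - 546*d^2 + 38*sqrt(2)*d^2 + 42*d + 2128*sqrt(2)*d + 2352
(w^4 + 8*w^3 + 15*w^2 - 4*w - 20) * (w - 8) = w^5 - 49*w^3 - 124*w^2 + 12*w + 160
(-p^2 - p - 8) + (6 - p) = -p^2 - 2*p - 2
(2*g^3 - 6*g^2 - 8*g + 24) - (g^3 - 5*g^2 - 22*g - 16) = g^3 - g^2 + 14*g + 40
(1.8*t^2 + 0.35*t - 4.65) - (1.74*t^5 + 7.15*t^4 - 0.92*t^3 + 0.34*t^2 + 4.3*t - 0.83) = -1.74*t^5 - 7.15*t^4 + 0.92*t^3 + 1.46*t^2 - 3.95*t - 3.82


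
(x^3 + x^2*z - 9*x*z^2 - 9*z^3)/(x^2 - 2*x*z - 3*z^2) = x + 3*z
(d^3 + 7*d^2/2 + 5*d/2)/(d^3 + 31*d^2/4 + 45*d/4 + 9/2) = 2*d*(2*d + 5)/(4*d^2 + 27*d + 18)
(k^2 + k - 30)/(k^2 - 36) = (k - 5)/(k - 6)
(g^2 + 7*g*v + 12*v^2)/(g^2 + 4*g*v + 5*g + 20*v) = (g + 3*v)/(g + 5)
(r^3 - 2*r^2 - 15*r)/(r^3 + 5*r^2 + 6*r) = (r - 5)/(r + 2)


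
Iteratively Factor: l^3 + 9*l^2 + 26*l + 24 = (l + 4)*(l^2 + 5*l + 6) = (l + 2)*(l + 4)*(l + 3)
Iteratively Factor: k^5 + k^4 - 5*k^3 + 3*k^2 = (k - 1)*(k^4 + 2*k^3 - 3*k^2) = k*(k - 1)*(k^3 + 2*k^2 - 3*k) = k^2*(k - 1)*(k^2 + 2*k - 3) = k^2*(k - 1)*(k + 3)*(k - 1)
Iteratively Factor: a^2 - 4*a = (a - 4)*(a)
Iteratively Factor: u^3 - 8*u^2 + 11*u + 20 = (u - 4)*(u^2 - 4*u - 5) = (u - 4)*(u + 1)*(u - 5)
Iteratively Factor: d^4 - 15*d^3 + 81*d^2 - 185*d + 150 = (d - 5)*(d^3 - 10*d^2 + 31*d - 30) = (d - 5)*(d - 2)*(d^2 - 8*d + 15) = (d - 5)*(d - 3)*(d - 2)*(d - 5)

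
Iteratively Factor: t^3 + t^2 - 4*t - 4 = (t - 2)*(t^2 + 3*t + 2) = (t - 2)*(t + 2)*(t + 1)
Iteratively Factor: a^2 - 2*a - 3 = (a - 3)*(a + 1)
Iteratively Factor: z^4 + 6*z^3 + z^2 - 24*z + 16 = (z - 1)*(z^3 + 7*z^2 + 8*z - 16) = (z - 1)^2*(z^2 + 8*z + 16) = (z - 1)^2*(z + 4)*(z + 4)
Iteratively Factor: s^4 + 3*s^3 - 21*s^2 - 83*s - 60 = (s + 3)*(s^3 - 21*s - 20) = (s - 5)*(s + 3)*(s^2 + 5*s + 4) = (s - 5)*(s + 3)*(s + 4)*(s + 1)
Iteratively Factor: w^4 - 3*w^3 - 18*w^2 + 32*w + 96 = (w - 4)*(w^3 + w^2 - 14*w - 24) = (w - 4)*(w + 3)*(w^2 - 2*w - 8) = (w - 4)^2*(w + 3)*(w + 2)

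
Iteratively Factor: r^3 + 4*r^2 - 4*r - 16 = (r + 2)*(r^2 + 2*r - 8) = (r - 2)*(r + 2)*(r + 4)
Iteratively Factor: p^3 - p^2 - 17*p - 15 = (p + 1)*(p^2 - 2*p - 15) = (p + 1)*(p + 3)*(p - 5)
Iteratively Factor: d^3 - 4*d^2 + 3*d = (d)*(d^2 - 4*d + 3) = d*(d - 3)*(d - 1)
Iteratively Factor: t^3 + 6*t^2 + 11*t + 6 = (t + 1)*(t^2 + 5*t + 6) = (t + 1)*(t + 2)*(t + 3)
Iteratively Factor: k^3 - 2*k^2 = (k)*(k^2 - 2*k) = k*(k - 2)*(k)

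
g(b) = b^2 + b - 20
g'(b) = 2*b + 1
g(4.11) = 1.00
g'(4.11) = 9.22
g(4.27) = 2.50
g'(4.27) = 9.54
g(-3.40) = -11.84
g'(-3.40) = -5.80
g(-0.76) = -20.18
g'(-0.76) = -0.52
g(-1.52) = -19.21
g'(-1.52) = -2.04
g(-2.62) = -15.76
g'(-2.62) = -4.24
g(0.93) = -18.21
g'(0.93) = 2.86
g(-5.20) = 1.84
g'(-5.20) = -9.40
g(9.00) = 70.00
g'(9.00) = 19.00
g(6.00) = 22.00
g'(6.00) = 13.00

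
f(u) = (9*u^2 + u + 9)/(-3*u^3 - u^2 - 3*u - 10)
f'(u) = (18*u + 1)/(-3*u^3 - u^2 - 3*u - 10) + (9*u^2 + u + 9)*(9*u^2 + 2*u + 3)/(-3*u^3 - u^2 - 3*u - 10)^2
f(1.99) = -1.07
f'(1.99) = 0.20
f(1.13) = -1.14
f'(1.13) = -0.12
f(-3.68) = 0.93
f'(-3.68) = 0.32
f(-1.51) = 10.86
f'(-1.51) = 76.20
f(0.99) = -1.12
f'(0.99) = -0.20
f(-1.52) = 10.15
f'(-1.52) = 66.19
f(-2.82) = 1.35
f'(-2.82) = 0.74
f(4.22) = -0.65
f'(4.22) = 0.13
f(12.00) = -0.25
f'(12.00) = 0.02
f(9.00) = -0.32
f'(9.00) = 0.03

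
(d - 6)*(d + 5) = d^2 - d - 30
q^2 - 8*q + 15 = (q - 5)*(q - 3)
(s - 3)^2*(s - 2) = s^3 - 8*s^2 + 21*s - 18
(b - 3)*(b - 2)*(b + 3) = b^3 - 2*b^2 - 9*b + 18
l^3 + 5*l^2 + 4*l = l*(l + 1)*(l + 4)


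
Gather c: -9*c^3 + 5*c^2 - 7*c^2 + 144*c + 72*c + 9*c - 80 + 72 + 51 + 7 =-9*c^3 - 2*c^2 + 225*c + 50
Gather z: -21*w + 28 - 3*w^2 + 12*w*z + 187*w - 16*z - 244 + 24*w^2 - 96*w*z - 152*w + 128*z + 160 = 21*w^2 + 14*w + z*(112 - 84*w) - 56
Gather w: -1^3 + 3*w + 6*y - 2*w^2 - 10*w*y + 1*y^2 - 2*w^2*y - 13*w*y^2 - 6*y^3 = w^2*(-2*y - 2) + w*(-13*y^2 - 10*y + 3) - 6*y^3 + y^2 + 6*y - 1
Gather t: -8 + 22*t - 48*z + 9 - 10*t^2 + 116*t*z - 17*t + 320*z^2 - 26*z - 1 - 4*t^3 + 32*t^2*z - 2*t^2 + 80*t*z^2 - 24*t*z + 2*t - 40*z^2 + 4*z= -4*t^3 + t^2*(32*z - 12) + t*(80*z^2 + 92*z + 7) + 280*z^2 - 70*z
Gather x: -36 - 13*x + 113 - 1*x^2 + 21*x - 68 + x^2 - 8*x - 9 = 0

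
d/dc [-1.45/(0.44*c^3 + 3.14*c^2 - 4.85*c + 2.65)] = (1.914*c^2 + 9.106*c - 7.0325)/(0.44*c^3 + 3.14*c^2 - 4.85*c + 2.65)^2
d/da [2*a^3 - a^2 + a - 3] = 6*a^2 - 2*a + 1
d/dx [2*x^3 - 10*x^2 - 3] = 2*x*(3*x - 10)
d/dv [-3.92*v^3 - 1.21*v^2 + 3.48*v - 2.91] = -11.76*v^2 - 2.42*v + 3.48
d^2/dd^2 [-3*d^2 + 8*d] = -6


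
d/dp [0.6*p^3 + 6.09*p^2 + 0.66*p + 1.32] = 1.8*p^2 + 12.18*p + 0.66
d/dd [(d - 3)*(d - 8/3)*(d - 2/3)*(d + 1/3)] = 4*d^3 - 18*d^2 + 58*d/3 - 38/27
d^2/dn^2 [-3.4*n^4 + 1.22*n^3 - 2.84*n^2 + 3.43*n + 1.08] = -40.8*n^2 + 7.32*n - 5.68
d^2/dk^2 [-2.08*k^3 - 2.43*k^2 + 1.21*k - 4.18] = -12.48*k - 4.86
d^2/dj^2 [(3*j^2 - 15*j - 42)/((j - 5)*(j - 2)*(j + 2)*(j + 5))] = 18*(j^5 - 16*j^4 + 47*j^3 + 47*j^2 + 100*j - 1275)/(j^9 - 6*j^8 - 63*j^7 + 442*j^6 + 975*j^5 - 10650*j^4 + 6875*j^3 + 78750*j^2 - 187500*j + 125000)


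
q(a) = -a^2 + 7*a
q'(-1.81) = 10.62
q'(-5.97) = 18.94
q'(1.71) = 3.58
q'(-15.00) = 37.00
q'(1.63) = 3.74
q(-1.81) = -15.95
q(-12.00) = -228.00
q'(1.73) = 3.54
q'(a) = 7 - 2*a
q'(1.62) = 3.76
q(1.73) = 9.12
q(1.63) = 8.75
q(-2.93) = -29.09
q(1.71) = 9.05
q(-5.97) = -77.43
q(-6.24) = -82.62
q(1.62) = 8.72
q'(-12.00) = 31.00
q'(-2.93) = 12.86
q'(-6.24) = 19.48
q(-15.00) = -330.00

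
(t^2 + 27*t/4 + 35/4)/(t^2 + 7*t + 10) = (t + 7/4)/(t + 2)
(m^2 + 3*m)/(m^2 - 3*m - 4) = m*(m + 3)/(m^2 - 3*m - 4)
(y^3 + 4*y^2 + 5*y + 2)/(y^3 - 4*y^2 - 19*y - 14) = (y + 1)/(y - 7)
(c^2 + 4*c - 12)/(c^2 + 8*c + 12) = (c - 2)/(c + 2)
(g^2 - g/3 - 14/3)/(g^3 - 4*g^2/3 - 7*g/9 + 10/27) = 9*(3*g^2 - g - 14)/(27*g^3 - 36*g^2 - 21*g + 10)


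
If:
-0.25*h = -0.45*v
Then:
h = 1.8*v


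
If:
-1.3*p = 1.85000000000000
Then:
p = -1.42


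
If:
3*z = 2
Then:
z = 2/3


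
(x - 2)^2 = x^2 - 4*x + 4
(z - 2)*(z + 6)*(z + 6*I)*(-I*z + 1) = -I*z^4 + 7*z^3 - 4*I*z^3 + 28*z^2 + 18*I*z^2 - 84*z + 24*I*z - 72*I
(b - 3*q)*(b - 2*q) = b^2 - 5*b*q + 6*q^2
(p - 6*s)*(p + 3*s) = p^2 - 3*p*s - 18*s^2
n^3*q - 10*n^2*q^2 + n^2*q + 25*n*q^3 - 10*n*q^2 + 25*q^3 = (n - 5*q)^2*(n*q + q)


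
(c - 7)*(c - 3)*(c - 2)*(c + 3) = c^4 - 9*c^3 + 5*c^2 + 81*c - 126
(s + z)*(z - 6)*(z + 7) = s*z^2 + s*z - 42*s + z^3 + z^2 - 42*z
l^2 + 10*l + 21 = (l + 3)*(l + 7)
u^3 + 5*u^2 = u^2*(u + 5)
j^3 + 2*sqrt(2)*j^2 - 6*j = j*(j - sqrt(2))*(j + 3*sqrt(2))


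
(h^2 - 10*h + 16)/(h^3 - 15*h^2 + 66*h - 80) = 1/(h - 5)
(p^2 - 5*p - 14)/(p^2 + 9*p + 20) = (p^2 - 5*p - 14)/(p^2 + 9*p + 20)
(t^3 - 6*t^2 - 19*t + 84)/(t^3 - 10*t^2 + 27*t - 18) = (t^2 - 3*t - 28)/(t^2 - 7*t + 6)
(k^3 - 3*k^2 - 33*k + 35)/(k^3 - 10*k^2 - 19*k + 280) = (k - 1)/(k - 8)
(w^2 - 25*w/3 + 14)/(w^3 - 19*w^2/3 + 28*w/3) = (w - 6)/(w*(w - 4))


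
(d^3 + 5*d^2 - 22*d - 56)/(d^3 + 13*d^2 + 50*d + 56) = (d - 4)/(d + 4)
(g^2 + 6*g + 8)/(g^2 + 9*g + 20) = (g + 2)/(g + 5)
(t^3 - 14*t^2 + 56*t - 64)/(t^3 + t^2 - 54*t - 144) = (t^2 - 6*t + 8)/(t^2 + 9*t + 18)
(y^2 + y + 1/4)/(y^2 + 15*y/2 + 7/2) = (y + 1/2)/(y + 7)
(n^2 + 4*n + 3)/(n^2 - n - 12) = (n + 1)/(n - 4)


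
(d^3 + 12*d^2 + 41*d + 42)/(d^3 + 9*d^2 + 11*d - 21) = (d + 2)/(d - 1)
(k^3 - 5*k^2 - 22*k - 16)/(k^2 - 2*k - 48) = (k^2 + 3*k + 2)/(k + 6)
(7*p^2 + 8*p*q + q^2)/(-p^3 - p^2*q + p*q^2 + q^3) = (-7*p - q)/(p^2 - q^2)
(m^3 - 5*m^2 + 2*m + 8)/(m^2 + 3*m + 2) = (m^2 - 6*m + 8)/(m + 2)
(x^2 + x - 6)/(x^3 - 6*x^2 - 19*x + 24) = (x - 2)/(x^2 - 9*x + 8)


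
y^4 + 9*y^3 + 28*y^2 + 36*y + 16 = (y + 1)*(y + 2)^2*(y + 4)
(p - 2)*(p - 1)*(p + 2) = p^3 - p^2 - 4*p + 4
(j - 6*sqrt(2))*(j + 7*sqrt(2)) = j^2 + sqrt(2)*j - 84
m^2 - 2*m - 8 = (m - 4)*(m + 2)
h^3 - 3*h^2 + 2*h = h*(h - 2)*(h - 1)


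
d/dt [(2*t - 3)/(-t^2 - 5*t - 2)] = (2*t^2 - 6*t - 19)/(t^4 + 10*t^3 + 29*t^2 + 20*t + 4)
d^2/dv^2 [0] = 0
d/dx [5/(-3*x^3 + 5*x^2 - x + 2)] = 5*(9*x^2 - 10*x + 1)/(3*x^3 - 5*x^2 + x - 2)^2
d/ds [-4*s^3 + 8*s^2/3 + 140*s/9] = -12*s^2 + 16*s/3 + 140/9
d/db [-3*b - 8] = -3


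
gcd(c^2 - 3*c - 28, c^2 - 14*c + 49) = c - 7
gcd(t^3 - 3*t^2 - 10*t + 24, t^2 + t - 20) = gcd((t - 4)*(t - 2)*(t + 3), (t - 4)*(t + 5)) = t - 4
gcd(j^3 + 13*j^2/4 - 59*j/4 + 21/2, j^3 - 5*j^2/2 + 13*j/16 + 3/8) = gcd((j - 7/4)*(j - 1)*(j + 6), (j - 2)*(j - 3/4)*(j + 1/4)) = 1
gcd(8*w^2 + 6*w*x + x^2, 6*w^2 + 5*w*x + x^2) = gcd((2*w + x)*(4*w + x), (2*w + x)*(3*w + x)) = 2*w + x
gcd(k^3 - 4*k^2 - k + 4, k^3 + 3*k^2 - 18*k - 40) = k - 4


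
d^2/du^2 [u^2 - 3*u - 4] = 2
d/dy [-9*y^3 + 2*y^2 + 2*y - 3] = -27*y^2 + 4*y + 2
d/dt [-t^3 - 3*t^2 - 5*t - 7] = -3*t^2 - 6*t - 5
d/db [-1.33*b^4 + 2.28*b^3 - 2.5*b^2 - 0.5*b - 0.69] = -5.32*b^3 + 6.84*b^2 - 5.0*b - 0.5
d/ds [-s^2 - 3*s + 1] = -2*s - 3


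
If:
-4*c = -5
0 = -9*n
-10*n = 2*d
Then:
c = 5/4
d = 0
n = 0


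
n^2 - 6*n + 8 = (n - 4)*(n - 2)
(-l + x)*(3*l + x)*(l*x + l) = -3*l^3*x - 3*l^3 + 2*l^2*x^2 + 2*l^2*x + l*x^3 + l*x^2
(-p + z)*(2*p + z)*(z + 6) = -2*p^2*z - 12*p^2 + p*z^2 + 6*p*z + z^3 + 6*z^2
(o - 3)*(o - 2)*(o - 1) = o^3 - 6*o^2 + 11*o - 6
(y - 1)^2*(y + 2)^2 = y^4 + 2*y^3 - 3*y^2 - 4*y + 4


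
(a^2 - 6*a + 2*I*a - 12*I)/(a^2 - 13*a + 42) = (a + 2*I)/(a - 7)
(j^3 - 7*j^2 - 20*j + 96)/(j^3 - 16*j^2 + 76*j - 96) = (j^2 + j - 12)/(j^2 - 8*j + 12)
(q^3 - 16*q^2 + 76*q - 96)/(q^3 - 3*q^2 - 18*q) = (q^2 - 10*q + 16)/(q*(q + 3))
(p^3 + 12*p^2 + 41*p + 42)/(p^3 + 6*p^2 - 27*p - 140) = (p^2 + 5*p + 6)/(p^2 - p - 20)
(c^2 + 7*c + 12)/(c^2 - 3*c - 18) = (c + 4)/(c - 6)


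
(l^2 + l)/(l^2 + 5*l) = (l + 1)/(l + 5)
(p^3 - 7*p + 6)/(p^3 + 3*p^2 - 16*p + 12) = (p + 3)/(p + 6)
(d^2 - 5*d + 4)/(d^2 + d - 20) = (d - 1)/(d + 5)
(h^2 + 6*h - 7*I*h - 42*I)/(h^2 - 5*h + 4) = (h^2 + h*(6 - 7*I) - 42*I)/(h^2 - 5*h + 4)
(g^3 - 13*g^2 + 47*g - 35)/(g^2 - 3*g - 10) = (g^2 - 8*g + 7)/(g + 2)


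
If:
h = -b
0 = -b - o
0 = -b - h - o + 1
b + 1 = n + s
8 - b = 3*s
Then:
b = -1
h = 1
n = -3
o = 1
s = 3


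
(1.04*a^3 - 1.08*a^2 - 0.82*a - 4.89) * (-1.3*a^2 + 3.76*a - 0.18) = -1.352*a^5 + 5.3144*a^4 - 3.182*a^3 + 3.4682*a^2 - 18.2388*a + 0.8802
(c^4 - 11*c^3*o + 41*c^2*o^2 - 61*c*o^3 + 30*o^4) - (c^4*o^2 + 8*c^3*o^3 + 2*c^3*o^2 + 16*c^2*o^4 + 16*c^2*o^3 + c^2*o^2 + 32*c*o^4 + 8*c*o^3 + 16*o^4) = -c^4*o^2 + c^4 - 8*c^3*o^3 - 2*c^3*o^2 - 11*c^3*o - 16*c^2*o^4 - 16*c^2*o^3 + 40*c^2*o^2 - 32*c*o^4 - 69*c*o^3 + 14*o^4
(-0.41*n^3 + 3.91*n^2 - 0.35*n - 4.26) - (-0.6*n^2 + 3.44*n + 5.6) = -0.41*n^3 + 4.51*n^2 - 3.79*n - 9.86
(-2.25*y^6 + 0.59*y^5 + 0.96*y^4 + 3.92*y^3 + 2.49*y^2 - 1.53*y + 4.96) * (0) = 0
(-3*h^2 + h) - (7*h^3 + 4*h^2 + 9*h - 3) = -7*h^3 - 7*h^2 - 8*h + 3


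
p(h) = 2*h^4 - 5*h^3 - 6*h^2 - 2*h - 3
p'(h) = 8*h^3 - 15*h^2 - 12*h - 2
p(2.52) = -45.50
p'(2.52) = 0.53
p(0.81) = -10.35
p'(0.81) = -17.31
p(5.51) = 810.87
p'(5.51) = 814.75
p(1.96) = -38.10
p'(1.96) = -22.91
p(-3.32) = 363.46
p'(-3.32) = -420.25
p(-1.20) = 3.55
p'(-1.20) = -23.02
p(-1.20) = 3.55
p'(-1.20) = -23.02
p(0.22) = -3.78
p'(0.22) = -5.28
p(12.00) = 31941.00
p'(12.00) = 11518.00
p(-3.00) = 246.00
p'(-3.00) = -317.00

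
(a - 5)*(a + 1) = a^2 - 4*a - 5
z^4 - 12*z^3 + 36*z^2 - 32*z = z*(z - 8)*(z - 2)^2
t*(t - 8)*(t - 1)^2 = t^4 - 10*t^3 + 17*t^2 - 8*t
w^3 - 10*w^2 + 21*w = w*(w - 7)*(w - 3)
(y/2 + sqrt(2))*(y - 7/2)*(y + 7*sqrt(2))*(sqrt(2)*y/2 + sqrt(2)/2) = sqrt(2)*y^4/4 - 5*sqrt(2)*y^3/8 + 9*y^3/2 - 45*y^2/4 + 49*sqrt(2)*y^2/8 - 35*sqrt(2)*y/2 - 63*y/4 - 49*sqrt(2)/2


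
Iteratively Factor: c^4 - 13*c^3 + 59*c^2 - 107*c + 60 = (c - 5)*(c^3 - 8*c^2 + 19*c - 12) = (c - 5)*(c - 1)*(c^2 - 7*c + 12) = (c - 5)*(c - 3)*(c - 1)*(c - 4)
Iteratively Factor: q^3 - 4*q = (q - 2)*(q^2 + 2*q) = q*(q - 2)*(q + 2)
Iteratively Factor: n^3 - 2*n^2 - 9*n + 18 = (n + 3)*(n^2 - 5*n + 6) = (n - 3)*(n + 3)*(n - 2)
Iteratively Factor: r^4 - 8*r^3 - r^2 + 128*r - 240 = (r - 5)*(r^3 - 3*r^2 - 16*r + 48) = (r - 5)*(r - 3)*(r^2 - 16) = (r - 5)*(r - 3)*(r + 4)*(r - 4)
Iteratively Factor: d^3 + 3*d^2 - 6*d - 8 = (d + 1)*(d^2 + 2*d - 8) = (d - 2)*(d + 1)*(d + 4)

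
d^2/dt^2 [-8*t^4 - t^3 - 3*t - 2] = 6*t*(-16*t - 1)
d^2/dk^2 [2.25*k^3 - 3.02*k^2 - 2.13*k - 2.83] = 13.5*k - 6.04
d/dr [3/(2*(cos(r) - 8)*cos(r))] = 3*(cos(r) - 4)*sin(r)/((cos(r) - 8)^2*cos(r)^2)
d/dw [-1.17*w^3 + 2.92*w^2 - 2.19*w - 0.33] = -3.51*w^2 + 5.84*w - 2.19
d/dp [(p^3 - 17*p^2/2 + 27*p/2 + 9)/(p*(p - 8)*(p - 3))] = (-5*p^2 + 12*p - 48)/(2*p^2*(p^2 - 16*p + 64))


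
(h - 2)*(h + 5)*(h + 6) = h^3 + 9*h^2 + 8*h - 60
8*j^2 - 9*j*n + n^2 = (-8*j + n)*(-j + n)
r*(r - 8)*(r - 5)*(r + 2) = r^4 - 11*r^3 + 14*r^2 + 80*r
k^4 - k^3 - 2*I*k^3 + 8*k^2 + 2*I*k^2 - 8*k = k*(k - 1)*(k - 4*I)*(k + 2*I)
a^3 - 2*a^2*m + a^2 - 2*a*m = a*(a + 1)*(a - 2*m)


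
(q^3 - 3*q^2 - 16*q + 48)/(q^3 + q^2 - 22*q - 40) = (q^2 - 7*q + 12)/(q^2 - 3*q - 10)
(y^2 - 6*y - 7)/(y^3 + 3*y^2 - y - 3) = (y - 7)/(y^2 + 2*y - 3)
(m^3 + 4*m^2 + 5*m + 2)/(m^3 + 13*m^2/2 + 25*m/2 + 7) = 2*(m + 1)/(2*m + 7)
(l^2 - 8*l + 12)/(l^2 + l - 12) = (l^2 - 8*l + 12)/(l^2 + l - 12)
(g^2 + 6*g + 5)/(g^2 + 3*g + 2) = (g + 5)/(g + 2)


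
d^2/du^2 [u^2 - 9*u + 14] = 2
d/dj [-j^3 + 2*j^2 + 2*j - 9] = -3*j^2 + 4*j + 2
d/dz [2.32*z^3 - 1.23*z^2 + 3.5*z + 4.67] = 6.96*z^2 - 2.46*z + 3.5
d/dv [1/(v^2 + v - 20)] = (-2*v - 1)/(v^2 + v - 20)^2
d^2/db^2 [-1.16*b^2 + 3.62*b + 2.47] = -2.32000000000000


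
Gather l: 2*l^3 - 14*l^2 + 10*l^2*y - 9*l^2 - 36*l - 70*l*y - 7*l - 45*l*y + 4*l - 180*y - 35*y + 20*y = 2*l^3 + l^2*(10*y - 23) + l*(-115*y - 39) - 195*y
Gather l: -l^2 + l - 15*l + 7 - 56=-l^2 - 14*l - 49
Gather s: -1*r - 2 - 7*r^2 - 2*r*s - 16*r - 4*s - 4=-7*r^2 - 17*r + s*(-2*r - 4) - 6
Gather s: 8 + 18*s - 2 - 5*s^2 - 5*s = -5*s^2 + 13*s + 6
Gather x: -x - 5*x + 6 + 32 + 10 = 48 - 6*x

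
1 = 1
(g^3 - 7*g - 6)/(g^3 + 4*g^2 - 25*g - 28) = (g^2 - g - 6)/(g^2 + 3*g - 28)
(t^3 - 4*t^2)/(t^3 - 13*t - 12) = t^2/(t^2 + 4*t + 3)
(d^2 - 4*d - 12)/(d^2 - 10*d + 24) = (d + 2)/(d - 4)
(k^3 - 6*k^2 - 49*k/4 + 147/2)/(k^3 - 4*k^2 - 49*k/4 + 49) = (k - 6)/(k - 4)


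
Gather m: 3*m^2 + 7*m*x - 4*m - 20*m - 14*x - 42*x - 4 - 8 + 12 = 3*m^2 + m*(7*x - 24) - 56*x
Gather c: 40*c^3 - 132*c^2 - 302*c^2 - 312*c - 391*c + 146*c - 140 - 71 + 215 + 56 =40*c^3 - 434*c^2 - 557*c + 60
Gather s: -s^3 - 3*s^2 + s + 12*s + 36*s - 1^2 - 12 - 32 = -s^3 - 3*s^2 + 49*s - 45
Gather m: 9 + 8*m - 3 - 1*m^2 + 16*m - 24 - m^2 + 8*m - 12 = -2*m^2 + 32*m - 30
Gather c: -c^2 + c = -c^2 + c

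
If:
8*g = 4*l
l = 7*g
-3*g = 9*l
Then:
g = 0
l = 0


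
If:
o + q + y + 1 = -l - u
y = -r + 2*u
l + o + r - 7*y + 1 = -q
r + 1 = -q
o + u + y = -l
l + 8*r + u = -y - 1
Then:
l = -1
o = 1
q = -1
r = 0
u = 0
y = 0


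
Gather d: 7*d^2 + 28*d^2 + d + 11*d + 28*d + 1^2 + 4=35*d^2 + 40*d + 5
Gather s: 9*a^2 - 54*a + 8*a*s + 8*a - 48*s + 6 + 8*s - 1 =9*a^2 - 46*a + s*(8*a - 40) + 5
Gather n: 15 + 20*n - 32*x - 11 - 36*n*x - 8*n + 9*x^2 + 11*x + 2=n*(12 - 36*x) + 9*x^2 - 21*x + 6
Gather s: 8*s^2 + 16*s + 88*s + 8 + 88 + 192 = 8*s^2 + 104*s + 288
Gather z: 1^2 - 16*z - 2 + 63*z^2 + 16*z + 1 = 63*z^2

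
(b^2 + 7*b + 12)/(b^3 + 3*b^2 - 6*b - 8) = (b + 3)/(b^2 - b - 2)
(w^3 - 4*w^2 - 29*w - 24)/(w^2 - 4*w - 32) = (w^2 + 4*w + 3)/(w + 4)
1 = 1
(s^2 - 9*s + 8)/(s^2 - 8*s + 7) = (s - 8)/(s - 7)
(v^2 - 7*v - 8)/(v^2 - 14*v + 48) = (v + 1)/(v - 6)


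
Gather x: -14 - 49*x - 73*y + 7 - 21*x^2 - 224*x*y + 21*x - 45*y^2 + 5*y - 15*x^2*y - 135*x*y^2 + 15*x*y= x^2*(-15*y - 21) + x*(-135*y^2 - 209*y - 28) - 45*y^2 - 68*y - 7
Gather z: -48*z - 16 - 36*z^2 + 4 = -36*z^2 - 48*z - 12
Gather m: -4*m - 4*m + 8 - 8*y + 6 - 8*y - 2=-8*m - 16*y + 12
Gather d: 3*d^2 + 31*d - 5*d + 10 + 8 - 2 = 3*d^2 + 26*d + 16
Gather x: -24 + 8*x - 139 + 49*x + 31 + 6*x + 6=63*x - 126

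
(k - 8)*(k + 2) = k^2 - 6*k - 16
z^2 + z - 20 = (z - 4)*(z + 5)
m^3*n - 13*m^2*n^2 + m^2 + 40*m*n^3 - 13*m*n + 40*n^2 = (m - 8*n)*(m - 5*n)*(m*n + 1)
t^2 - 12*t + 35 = (t - 7)*(t - 5)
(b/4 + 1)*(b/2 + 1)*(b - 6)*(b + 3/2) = b^4/8 + 3*b^3/16 - 7*b^2/2 - 45*b/4 - 9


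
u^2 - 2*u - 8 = (u - 4)*(u + 2)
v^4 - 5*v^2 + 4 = (v - 2)*(v - 1)*(v + 1)*(v + 2)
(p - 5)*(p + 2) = p^2 - 3*p - 10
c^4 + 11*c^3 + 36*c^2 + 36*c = c*(c + 2)*(c + 3)*(c + 6)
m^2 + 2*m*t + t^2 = (m + t)^2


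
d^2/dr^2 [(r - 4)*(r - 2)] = 2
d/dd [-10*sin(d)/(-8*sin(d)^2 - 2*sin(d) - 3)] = 10*(cos(d) + 2*cos(3*d))/(2*sin(d) - 4*cos(2*d) + 7)^2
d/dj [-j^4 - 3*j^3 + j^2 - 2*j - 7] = -4*j^3 - 9*j^2 + 2*j - 2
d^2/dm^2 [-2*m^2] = -4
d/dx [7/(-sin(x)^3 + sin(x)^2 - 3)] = 7*(3*sin(x) - 2)*sin(x)*cos(x)/(sin(x)^3 - sin(x)^2 + 3)^2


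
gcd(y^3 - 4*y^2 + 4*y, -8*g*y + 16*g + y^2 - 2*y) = y - 2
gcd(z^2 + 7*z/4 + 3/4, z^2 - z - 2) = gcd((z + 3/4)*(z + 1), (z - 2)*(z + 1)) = z + 1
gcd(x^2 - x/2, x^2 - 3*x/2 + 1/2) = x - 1/2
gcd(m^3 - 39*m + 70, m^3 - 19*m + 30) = m - 2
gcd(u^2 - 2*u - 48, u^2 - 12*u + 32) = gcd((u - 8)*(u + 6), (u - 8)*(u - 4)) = u - 8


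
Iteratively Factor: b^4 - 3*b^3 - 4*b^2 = (b)*(b^3 - 3*b^2 - 4*b) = b^2*(b^2 - 3*b - 4) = b^2*(b + 1)*(b - 4)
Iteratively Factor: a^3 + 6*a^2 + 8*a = (a + 2)*(a^2 + 4*a) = a*(a + 2)*(a + 4)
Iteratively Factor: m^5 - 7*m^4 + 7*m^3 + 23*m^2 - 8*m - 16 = (m + 1)*(m^4 - 8*m^3 + 15*m^2 + 8*m - 16) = (m - 4)*(m + 1)*(m^3 - 4*m^2 - m + 4) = (m - 4)^2*(m + 1)*(m^2 - 1) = (m - 4)^2*(m - 1)*(m + 1)*(m + 1)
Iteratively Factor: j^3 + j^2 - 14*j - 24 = (j - 4)*(j^2 + 5*j + 6) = (j - 4)*(j + 3)*(j + 2)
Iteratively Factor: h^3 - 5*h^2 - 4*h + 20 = (h + 2)*(h^2 - 7*h + 10) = (h - 2)*(h + 2)*(h - 5)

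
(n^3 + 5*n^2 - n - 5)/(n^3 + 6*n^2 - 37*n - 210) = (n^2 - 1)/(n^2 + n - 42)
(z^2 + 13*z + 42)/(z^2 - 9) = (z^2 + 13*z + 42)/(z^2 - 9)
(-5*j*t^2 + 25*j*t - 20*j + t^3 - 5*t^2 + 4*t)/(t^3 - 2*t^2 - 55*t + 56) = (-5*j*t + 20*j + t^2 - 4*t)/(t^2 - t - 56)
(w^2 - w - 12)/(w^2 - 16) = (w + 3)/(w + 4)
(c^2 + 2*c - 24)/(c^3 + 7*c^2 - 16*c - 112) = (c + 6)/(c^2 + 11*c + 28)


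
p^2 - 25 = (p - 5)*(p + 5)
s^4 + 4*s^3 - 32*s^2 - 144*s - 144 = (s - 6)*(s + 2)^2*(s + 6)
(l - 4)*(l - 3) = l^2 - 7*l + 12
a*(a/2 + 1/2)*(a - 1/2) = a^3/2 + a^2/4 - a/4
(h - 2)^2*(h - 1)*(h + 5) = h^4 - 17*h^2 + 36*h - 20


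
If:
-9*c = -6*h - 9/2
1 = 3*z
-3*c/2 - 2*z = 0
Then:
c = -4/9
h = -17/12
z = 1/3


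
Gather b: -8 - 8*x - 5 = -8*x - 13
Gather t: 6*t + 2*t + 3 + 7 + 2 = 8*t + 12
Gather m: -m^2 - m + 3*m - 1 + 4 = -m^2 + 2*m + 3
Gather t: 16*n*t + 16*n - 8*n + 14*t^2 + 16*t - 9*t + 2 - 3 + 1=8*n + 14*t^2 + t*(16*n + 7)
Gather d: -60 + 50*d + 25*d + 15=75*d - 45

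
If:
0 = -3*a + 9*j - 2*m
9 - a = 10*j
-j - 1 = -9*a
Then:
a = 19/91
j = 80/91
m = 51/14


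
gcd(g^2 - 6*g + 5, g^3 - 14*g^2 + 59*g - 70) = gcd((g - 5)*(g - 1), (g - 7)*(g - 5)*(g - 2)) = g - 5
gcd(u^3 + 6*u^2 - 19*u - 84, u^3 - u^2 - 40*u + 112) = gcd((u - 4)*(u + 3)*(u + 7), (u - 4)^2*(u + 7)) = u^2 + 3*u - 28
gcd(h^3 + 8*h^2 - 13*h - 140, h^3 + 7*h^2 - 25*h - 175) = h^2 + 12*h + 35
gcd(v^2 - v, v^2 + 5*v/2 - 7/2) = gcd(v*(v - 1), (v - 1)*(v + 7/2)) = v - 1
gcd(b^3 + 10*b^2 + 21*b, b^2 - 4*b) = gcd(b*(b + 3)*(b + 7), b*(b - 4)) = b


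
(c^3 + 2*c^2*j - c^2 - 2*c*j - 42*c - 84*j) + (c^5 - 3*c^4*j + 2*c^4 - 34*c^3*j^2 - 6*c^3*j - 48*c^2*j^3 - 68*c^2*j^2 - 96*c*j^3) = c^5 - 3*c^4*j + 2*c^4 - 34*c^3*j^2 - 6*c^3*j + c^3 - 48*c^2*j^3 - 68*c^2*j^2 + 2*c^2*j - c^2 - 96*c*j^3 - 2*c*j - 42*c - 84*j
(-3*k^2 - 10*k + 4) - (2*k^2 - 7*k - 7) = -5*k^2 - 3*k + 11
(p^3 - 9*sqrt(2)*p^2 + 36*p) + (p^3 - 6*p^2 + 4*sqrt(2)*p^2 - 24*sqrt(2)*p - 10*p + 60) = 2*p^3 - 5*sqrt(2)*p^2 - 6*p^2 - 24*sqrt(2)*p + 26*p + 60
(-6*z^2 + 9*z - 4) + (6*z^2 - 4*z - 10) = 5*z - 14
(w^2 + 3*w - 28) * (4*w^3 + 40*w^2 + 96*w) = 4*w^5 + 52*w^4 + 104*w^3 - 832*w^2 - 2688*w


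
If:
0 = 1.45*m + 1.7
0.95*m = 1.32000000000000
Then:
No Solution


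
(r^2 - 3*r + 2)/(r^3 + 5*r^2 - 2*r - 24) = (r - 1)/(r^2 + 7*r + 12)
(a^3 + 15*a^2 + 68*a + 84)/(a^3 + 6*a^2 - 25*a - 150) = (a^2 + 9*a + 14)/(a^2 - 25)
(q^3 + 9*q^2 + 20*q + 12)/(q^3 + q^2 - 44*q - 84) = (q + 1)/(q - 7)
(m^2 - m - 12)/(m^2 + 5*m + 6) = (m - 4)/(m + 2)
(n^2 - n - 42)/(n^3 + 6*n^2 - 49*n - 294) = 1/(n + 7)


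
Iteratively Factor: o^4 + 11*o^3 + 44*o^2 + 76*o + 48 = (o + 2)*(o^3 + 9*o^2 + 26*o + 24) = (o + 2)*(o + 3)*(o^2 + 6*o + 8) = (o + 2)^2*(o + 3)*(o + 4)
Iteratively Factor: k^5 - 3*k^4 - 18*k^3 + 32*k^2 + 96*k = (k + 2)*(k^4 - 5*k^3 - 8*k^2 + 48*k) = k*(k + 2)*(k^3 - 5*k^2 - 8*k + 48) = k*(k + 2)*(k + 3)*(k^2 - 8*k + 16) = k*(k - 4)*(k + 2)*(k + 3)*(k - 4)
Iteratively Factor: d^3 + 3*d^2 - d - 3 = (d - 1)*(d^2 + 4*d + 3) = (d - 1)*(d + 3)*(d + 1)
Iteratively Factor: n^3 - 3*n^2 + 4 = (n + 1)*(n^2 - 4*n + 4) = (n - 2)*(n + 1)*(n - 2)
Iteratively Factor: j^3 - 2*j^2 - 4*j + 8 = (j + 2)*(j^2 - 4*j + 4) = (j - 2)*(j + 2)*(j - 2)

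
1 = 1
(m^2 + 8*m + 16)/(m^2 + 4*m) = (m + 4)/m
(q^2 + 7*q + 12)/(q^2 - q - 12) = (q + 4)/(q - 4)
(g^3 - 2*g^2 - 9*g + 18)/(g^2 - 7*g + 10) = (g^2 - 9)/(g - 5)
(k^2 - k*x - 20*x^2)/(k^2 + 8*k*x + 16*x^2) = (k - 5*x)/(k + 4*x)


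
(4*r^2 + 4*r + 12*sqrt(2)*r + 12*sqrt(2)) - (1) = 4*r^2 + 4*r + 12*sqrt(2)*r - 1 + 12*sqrt(2)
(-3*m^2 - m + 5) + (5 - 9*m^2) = -12*m^2 - m + 10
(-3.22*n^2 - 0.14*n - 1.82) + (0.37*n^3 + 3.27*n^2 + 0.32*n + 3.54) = 0.37*n^3 + 0.0499999999999998*n^2 + 0.18*n + 1.72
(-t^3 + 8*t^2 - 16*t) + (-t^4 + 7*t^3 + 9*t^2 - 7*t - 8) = -t^4 + 6*t^3 + 17*t^2 - 23*t - 8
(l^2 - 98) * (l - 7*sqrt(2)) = l^3 - 7*sqrt(2)*l^2 - 98*l + 686*sqrt(2)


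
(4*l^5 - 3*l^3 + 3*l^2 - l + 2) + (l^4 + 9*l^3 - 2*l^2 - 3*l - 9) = 4*l^5 + l^4 + 6*l^3 + l^2 - 4*l - 7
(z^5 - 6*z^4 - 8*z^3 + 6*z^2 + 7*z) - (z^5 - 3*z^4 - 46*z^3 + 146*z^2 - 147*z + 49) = -3*z^4 + 38*z^3 - 140*z^2 + 154*z - 49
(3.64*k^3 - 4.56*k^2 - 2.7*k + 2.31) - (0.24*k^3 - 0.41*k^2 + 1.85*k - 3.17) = 3.4*k^3 - 4.15*k^2 - 4.55*k + 5.48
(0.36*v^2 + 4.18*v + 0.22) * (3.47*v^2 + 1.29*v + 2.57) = 1.2492*v^4 + 14.969*v^3 + 7.0808*v^2 + 11.0264*v + 0.5654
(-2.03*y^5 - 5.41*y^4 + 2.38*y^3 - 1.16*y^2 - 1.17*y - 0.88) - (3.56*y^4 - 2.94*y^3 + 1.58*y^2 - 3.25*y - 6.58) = -2.03*y^5 - 8.97*y^4 + 5.32*y^3 - 2.74*y^2 + 2.08*y + 5.7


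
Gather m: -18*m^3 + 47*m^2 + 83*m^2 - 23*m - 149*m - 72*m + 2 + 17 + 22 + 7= -18*m^3 + 130*m^2 - 244*m + 48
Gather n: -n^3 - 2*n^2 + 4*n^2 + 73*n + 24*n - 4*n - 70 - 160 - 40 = -n^3 + 2*n^2 + 93*n - 270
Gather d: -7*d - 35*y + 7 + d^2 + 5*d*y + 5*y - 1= d^2 + d*(5*y - 7) - 30*y + 6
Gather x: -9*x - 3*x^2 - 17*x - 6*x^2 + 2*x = -9*x^2 - 24*x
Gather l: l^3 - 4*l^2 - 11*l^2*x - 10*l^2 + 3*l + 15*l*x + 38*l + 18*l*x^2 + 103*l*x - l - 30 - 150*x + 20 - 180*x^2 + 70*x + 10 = l^3 + l^2*(-11*x - 14) + l*(18*x^2 + 118*x + 40) - 180*x^2 - 80*x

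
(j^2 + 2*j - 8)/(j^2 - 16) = (j - 2)/(j - 4)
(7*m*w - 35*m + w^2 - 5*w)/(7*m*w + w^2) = (w - 5)/w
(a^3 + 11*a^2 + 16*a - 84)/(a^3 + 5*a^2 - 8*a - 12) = (a + 7)/(a + 1)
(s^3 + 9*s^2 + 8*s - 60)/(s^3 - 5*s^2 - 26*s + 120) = (s^2 + 4*s - 12)/(s^2 - 10*s + 24)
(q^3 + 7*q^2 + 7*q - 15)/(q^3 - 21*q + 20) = (q + 3)/(q - 4)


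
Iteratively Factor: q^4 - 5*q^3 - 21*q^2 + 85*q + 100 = (q - 5)*(q^3 - 21*q - 20) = (q - 5)*(q + 1)*(q^2 - q - 20) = (q - 5)^2*(q + 1)*(q + 4)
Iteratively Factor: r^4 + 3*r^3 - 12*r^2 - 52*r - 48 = (r + 2)*(r^3 + r^2 - 14*r - 24) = (r + 2)*(r + 3)*(r^2 - 2*r - 8) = (r - 4)*(r + 2)*(r + 3)*(r + 2)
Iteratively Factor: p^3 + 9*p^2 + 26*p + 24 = (p + 4)*(p^2 + 5*p + 6) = (p + 3)*(p + 4)*(p + 2)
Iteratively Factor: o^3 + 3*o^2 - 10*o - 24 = (o - 3)*(o^2 + 6*o + 8) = (o - 3)*(o + 2)*(o + 4)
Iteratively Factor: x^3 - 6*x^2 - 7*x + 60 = (x + 3)*(x^2 - 9*x + 20) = (x - 4)*(x + 3)*(x - 5)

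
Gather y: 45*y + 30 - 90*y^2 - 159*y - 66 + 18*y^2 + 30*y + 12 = -72*y^2 - 84*y - 24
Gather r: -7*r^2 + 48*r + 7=-7*r^2 + 48*r + 7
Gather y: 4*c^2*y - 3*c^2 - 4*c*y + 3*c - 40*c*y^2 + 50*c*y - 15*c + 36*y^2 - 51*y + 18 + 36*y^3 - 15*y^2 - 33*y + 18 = -3*c^2 - 12*c + 36*y^3 + y^2*(21 - 40*c) + y*(4*c^2 + 46*c - 84) + 36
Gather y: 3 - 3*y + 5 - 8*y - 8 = -11*y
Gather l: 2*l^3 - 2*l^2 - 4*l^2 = 2*l^3 - 6*l^2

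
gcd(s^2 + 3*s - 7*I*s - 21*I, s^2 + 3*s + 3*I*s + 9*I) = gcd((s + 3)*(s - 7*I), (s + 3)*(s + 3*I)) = s + 3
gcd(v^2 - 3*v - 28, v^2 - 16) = v + 4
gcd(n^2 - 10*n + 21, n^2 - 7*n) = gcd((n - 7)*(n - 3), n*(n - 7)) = n - 7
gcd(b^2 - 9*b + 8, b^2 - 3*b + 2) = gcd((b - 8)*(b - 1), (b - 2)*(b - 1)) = b - 1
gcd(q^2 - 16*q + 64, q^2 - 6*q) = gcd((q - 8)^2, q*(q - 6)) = 1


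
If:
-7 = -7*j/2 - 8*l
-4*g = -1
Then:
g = 1/4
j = 2 - 16*l/7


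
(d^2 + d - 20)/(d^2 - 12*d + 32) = (d + 5)/(d - 8)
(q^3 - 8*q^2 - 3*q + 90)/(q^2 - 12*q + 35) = (q^2 - 3*q - 18)/(q - 7)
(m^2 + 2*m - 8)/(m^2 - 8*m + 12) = (m + 4)/(m - 6)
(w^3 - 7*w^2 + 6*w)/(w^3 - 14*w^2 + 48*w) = (w - 1)/(w - 8)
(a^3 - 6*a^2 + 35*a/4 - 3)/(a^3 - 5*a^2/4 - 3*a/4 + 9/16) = 4*(a - 4)/(4*a + 3)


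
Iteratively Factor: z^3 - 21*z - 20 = (z - 5)*(z^2 + 5*z + 4) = (z - 5)*(z + 4)*(z + 1)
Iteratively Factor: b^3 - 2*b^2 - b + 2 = (b + 1)*(b^2 - 3*b + 2) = (b - 2)*(b + 1)*(b - 1)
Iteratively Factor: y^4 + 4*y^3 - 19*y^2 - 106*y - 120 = (y + 3)*(y^3 + y^2 - 22*y - 40) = (y + 3)*(y + 4)*(y^2 - 3*y - 10) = (y - 5)*(y + 3)*(y + 4)*(y + 2)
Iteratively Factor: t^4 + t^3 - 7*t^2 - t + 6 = (t - 2)*(t^3 + 3*t^2 - t - 3) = (t - 2)*(t - 1)*(t^2 + 4*t + 3) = (t - 2)*(t - 1)*(t + 1)*(t + 3)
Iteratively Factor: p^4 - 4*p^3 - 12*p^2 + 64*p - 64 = (p - 2)*(p^3 - 2*p^2 - 16*p + 32) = (p - 2)*(p + 4)*(p^2 - 6*p + 8) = (p - 2)^2*(p + 4)*(p - 4)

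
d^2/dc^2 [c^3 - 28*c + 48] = 6*c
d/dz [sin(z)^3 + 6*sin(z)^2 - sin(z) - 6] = (3*sin(z)^2 + 12*sin(z) - 1)*cos(z)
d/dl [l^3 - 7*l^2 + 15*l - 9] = 3*l^2 - 14*l + 15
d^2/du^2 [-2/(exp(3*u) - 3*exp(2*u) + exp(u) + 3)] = 2*(-2*(3*exp(2*u) - 6*exp(u) + 1)^2*exp(u) + (9*exp(2*u) - 12*exp(u) + 1)*(exp(3*u) - 3*exp(2*u) + exp(u) + 3))*exp(u)/(exp(3*u) - 3*exp(2*u) + exp(u) + 3)^3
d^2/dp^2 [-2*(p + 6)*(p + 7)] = -4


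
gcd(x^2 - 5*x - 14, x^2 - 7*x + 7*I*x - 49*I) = x - 7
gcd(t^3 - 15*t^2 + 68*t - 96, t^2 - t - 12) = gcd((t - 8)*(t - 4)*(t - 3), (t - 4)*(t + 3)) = t - 4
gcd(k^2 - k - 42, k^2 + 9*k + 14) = 1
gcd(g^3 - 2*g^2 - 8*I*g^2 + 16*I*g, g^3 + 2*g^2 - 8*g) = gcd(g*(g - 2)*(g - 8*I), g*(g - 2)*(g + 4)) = g^2 - 2*g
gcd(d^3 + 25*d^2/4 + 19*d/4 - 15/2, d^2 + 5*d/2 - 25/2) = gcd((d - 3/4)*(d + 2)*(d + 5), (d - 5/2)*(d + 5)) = d + 5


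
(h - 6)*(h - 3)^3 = h^4 - 15*h^3 + 81*h^2 - 189*h + 162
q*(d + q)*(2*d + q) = 2*d^2*q + 3*d*q^2 + q^3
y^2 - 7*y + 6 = (y - 6)*(y - 1)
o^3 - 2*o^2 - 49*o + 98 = (o - 7)*(o - 2)*(o + 7)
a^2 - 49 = (a - 7)*(a + 7)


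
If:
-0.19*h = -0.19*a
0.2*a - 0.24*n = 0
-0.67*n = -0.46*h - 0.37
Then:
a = 3.76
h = 3.76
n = 3.14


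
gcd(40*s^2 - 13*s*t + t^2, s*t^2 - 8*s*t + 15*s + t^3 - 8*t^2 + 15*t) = 1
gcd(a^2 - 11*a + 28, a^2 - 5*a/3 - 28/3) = a - 4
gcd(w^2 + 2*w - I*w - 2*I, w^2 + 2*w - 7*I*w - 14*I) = w + 2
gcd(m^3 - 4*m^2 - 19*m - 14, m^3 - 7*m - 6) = m^2 + 3*m + 2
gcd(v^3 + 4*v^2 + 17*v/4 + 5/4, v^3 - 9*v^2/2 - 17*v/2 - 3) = v^2 + 3*v/2 + 1/2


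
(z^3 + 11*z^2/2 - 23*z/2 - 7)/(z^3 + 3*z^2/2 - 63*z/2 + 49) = (2*z + 1)/(2*z - 7)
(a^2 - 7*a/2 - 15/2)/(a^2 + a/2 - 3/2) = (a - 5)/(a - 1)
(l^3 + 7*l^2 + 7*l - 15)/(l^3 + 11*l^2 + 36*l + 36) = (l^2 + 4*l - 5)/(l^2 + 8*l + 12)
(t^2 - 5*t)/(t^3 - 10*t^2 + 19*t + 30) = t/(t^2 - 5*t - 6)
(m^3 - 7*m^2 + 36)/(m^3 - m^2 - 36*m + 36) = (m^2 - m - 6)/(m^2 + 5*m - 6)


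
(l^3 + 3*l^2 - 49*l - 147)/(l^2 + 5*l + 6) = (l^2 - 49)/(l + 2)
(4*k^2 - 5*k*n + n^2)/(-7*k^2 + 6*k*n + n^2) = (-4*k + n)/(7*k + n)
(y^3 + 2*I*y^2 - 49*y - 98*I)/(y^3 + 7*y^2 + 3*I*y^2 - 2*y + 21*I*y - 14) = (y - 7)/(y + I)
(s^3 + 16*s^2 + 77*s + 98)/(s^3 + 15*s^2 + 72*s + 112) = (s^2 + 9*s + 14)/(s^2 + 8*s + 16)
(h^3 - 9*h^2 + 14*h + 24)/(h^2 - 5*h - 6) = h - 4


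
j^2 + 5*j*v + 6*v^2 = (j + 2*v)*(j + 3*v)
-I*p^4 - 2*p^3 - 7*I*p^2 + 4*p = p*(p - 4*I)*(p + I)*(-I*p + 1)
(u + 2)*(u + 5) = u^2 + 7*u + 10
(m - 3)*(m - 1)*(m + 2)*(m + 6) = m^4 + 4*m^3 - 17*m^2 - 24*m + 36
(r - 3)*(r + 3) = r^2 - 9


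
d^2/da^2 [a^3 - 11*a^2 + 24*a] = 6*a - 22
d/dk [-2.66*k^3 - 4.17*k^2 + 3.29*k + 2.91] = -7.98*k^2 - 8.34*k + 3.29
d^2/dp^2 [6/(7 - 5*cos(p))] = 30*(-5*sin(p)^2 + 7*cos(p) - 5)/(5*cos(p) - 7)^3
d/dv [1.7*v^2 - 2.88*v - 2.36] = 3.4*v - 2.88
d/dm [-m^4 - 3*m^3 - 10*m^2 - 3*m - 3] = -4*m^3 - 9*m^2 - 20*m - 3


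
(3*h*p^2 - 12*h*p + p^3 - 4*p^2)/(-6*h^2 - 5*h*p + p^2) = p*(-3*h*p + 12*h - p^2 + 4*p)/(6*h^2 + 5*h*p - p^2)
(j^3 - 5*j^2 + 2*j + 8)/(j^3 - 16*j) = (j^2 - j - 2)/(j*(j + 4))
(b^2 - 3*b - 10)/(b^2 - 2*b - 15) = (b + 2)/(b + 3)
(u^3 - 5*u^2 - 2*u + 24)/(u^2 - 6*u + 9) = (u^2 - 2*u - 8)/(u - 3)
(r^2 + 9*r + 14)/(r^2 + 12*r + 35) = (r + 2)/(r + 5)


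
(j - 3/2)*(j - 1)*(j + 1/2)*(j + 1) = j^4 - j^3 - 7*j^2/4 + j + 3/4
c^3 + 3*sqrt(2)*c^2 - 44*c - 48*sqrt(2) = (c - 4*sqrt(2))*(c + sqrt(2))*(c + 6*sqrt(2))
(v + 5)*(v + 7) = v^2 + 12*v + 35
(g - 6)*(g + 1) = g^2 - 5*g - 6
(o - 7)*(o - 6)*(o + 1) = o^3 - 12*o^2 + 29*o + 42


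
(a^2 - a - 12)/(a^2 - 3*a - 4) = (a + 3)/(a + 1)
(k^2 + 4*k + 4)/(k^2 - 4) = (k + 2)/(k - 2)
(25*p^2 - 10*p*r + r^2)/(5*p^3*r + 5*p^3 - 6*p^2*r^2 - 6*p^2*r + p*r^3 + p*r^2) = (5*p - r)/(p*(p*r + p - r^2 - r))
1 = 1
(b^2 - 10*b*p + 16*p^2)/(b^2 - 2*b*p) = (b - 8*p)/b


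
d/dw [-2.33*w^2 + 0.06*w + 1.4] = 0.06 - 4.66*w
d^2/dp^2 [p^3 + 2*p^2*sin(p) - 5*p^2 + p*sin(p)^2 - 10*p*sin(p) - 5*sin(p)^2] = -2*p^2*sin(p) + 10*p*sin(p) + 8*p*cos(p) + 2*p*cos(2*p) + 6*p + 4*sin(p) + 2*sin(2*p) - 20*cos(p) - 10*cos(2*p) - 10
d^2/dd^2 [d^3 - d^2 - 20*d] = 6*d - 2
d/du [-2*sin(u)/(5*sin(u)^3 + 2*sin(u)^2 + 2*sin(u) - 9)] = 2*(10*sin(u)^3 + 2*sin(u)^2 + 9)*cos(u)/((sin(u) - 1)^2*(5*sin(u)^2 + 7*sin(u) + 9)^2)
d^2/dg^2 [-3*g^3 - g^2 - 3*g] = -18*g - 2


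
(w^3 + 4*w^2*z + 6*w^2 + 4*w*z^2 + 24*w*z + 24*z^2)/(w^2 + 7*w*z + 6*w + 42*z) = (w^2 + 4*w*z + 4*z^2)/(w + 7*z)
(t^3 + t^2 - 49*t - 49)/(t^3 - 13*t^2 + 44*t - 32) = (t^3 + t^2 - 49*t - 49)/(t^3 - 13*t^2 + 44*t - 32)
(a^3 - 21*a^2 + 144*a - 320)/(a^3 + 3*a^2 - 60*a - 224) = (a^2 - 13*a + 40)/(a^2 + 11*a + 28)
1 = 1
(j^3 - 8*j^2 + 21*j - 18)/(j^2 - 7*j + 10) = (j^2 - 6*j + 9)/(j - 5)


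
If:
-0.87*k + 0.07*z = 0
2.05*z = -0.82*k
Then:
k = 0.00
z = 0.00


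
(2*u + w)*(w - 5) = 2*u*w - 10*u + w^2 - 5*w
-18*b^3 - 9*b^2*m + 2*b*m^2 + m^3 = (-3*b + m)*(2*b + m)*(3*b + m)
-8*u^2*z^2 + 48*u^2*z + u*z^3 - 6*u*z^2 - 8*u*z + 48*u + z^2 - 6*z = (-8*u + z)*(z - 6)*(u*z + 1)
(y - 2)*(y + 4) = y^2 + 2*y - 8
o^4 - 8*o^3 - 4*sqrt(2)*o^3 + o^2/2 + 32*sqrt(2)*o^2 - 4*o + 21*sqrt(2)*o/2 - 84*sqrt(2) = (o - 8)*(o - 7*sqrt(2)/2)*(o - 3*sqrt(2)/2)*(o + sqrt(2))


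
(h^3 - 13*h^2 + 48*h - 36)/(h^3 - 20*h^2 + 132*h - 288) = (h - 1)/(h - 8)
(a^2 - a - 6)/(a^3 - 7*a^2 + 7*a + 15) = (a + 2)/(a^2 - 4*a - 5)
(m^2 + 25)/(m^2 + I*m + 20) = (m - 5*I)/(m - 4*I)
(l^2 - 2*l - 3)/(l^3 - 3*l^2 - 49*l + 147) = (l + 1)/(l^2 - 49)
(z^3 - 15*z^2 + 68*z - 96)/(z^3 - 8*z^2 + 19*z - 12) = (z - 8)/(z - 1)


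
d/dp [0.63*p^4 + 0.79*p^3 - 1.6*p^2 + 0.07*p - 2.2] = 2.52*p^3 + 2.37*p^2 - 3.2*p + 0.07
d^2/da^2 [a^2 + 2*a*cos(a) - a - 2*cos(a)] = -2*a*cos(a) - 4*sin(a) + 2*cos(a) + 2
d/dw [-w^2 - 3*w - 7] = -2*w - 3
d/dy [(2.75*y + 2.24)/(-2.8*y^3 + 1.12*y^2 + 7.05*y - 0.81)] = (15.4*y^3 + 15.736*y^2 - 5.0176*y - 18.0195)/(7.84*y^6 - 6.272*y^5 - 38.2256*y^4 + 20.328*y^3 + 47.8881*y^2 - 11.421*y + 0.6561)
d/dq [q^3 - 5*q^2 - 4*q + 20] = 3*q^2 - 10*q - 4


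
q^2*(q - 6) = q^3 - 6*q^2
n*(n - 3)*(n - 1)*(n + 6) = n^4 + 2*n^3 - 21*n^2 + 18*n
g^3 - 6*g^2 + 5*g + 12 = (g - 4)*(g - 3)*(g + 1)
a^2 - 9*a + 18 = (a - 6)*(a - 3)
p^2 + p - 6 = (p - 2)*(p + 3)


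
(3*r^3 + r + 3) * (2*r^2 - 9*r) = 6*r^5 - 27*r^4 + 2*r^3 - 3*r^2 - 27*r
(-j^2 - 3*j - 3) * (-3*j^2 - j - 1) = 3*j^4 + 10*j^3 + 13*j^2 + 6*j + 3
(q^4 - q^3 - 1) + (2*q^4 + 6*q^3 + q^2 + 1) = 3*q^4 + 5*q^3 + q^2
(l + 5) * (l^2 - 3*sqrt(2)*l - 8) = l^3 - 3*sqrt(2)*l^2 + 5*l^2 - 15*sqrt(2)*l - 8*l - 40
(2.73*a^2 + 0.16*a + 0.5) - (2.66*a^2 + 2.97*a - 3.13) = 0.0699999999999998*a^2 - 2.81*a + 3.63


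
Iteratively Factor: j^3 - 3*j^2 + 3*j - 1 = (j - 1)*(j^2 - 2*j + 1) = (j - 1)^2*(j - 1)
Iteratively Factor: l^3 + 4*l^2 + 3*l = (l + 1)*(l^2 + 3*l) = (l + 1)*(l + 3)*(l)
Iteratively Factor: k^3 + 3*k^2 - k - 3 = (k - 1)*(k^2 + 4*k + 3) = (k - 1)*(k + 3)*(k + 1)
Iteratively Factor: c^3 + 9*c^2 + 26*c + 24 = (c + 4)*(c^2 + 5*c + 6) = (c + 3)*(c + 4)*(c + 2)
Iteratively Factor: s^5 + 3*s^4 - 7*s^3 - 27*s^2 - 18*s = (s + 3)*(s^4 - 7*s^2 - 6*s) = (s + 2)*(s + 3)*(s^3 - 2*s^2 - 3*s) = (s + 1)*(s + 2)*(s + 3)*(s^2 - 3*s) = s*(s + 1)*(s + 2)*(s + 3)*(s - 3)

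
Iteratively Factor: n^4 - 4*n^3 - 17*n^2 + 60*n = (n + 4)*(n^3 - 8*n^2 + 15*n) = (n - 3)*(n + 4)*(n^2 - 5*n) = (n - 5)*(n - 3)*(n + 4)*(n)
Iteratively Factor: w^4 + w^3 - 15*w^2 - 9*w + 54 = (w + 3)*(w^3 - 2*w^2 - 9*w + 18) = (w + 3)^2*(w^2 - 5*w + 6) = (w - 2)*(w + 3)^2*(w - 3)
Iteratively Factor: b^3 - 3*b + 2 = (b - 1)*(b^2 + b - 2) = (b - 1)*(b + 2)*(b - 1)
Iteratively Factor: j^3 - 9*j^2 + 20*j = (j)*(j^2 - 9*j + 20) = j*(j - 4)*(j - 5)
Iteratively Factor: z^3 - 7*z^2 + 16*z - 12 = (z - 3)*(z^2 - 4*z + 4) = (z - 3)*(z - 2)*(z - 2)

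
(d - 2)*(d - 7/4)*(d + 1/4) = d^3 - 7*d^2/2 + 41*d/16 + 7/8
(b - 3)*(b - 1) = b^2 - 4*b + 3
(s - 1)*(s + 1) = s^2 - 1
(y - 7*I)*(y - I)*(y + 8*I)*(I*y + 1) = I*y^4 + y^3 + 57*I*y^2 + 113*y - 56*I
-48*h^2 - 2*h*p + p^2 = (-8*h + p)*(6*h + p)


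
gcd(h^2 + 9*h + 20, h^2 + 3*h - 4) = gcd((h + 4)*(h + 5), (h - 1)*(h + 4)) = h + 4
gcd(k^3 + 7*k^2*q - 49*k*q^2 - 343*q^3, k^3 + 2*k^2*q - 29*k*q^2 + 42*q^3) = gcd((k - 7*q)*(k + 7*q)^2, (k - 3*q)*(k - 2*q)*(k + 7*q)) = k + 7*q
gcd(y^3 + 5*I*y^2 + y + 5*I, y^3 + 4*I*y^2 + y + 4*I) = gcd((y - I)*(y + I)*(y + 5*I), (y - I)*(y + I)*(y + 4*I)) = y^2 + 1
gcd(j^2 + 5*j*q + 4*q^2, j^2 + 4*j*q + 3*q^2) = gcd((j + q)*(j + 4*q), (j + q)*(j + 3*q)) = j + q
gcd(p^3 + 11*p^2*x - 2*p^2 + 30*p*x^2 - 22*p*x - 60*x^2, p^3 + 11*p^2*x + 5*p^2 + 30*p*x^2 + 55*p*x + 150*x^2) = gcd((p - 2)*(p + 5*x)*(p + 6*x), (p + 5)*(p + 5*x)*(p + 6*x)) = p^2 + 11*p*x + 30*x^2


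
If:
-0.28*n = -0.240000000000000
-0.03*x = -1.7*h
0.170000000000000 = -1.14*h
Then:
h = -0.15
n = 0.86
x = -8.45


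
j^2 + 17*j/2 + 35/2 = (j + 7/2)*(j + 5)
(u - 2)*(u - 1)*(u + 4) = u^3 + u^2 - 10*u + 8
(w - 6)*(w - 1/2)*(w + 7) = w^3 + w^2/2 - 85*w/2 + 21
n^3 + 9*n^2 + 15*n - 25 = (n - 1)*(n + 5)^2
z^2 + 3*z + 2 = (z + 1)*(z + 2)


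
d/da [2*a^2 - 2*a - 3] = 4*a - 2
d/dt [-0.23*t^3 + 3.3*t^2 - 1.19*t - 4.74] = -0.69*t^2 + 6.6*t - 1.19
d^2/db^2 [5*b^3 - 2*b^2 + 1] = 30*b - 4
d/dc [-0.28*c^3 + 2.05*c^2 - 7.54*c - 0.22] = -0.84*c^2 + 4.1*c - 7.54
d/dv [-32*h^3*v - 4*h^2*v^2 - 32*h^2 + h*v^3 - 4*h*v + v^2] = -32*h^3 - 8*h^2*v + 3*h*v^2 - 4*h + 2*v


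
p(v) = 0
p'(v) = 0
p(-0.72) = 0.00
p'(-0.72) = 0.00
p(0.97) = 0.00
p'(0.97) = 0.00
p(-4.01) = 0.00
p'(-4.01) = 0.00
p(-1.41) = 0.00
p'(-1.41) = 0.00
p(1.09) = 0.00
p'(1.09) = 0.00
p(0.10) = 0.00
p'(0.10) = 0.00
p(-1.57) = 0.00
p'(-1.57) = 0.00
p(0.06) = 0.00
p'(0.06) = 0.00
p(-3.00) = 0.00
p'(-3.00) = 0.00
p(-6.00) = 0.00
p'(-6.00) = 0.00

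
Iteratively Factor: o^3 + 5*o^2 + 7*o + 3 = (o + 3)*(o^2 + 2*o + 1) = (o + 1)*(o + 3)*(o + 1)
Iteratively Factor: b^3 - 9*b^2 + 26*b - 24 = (b - 4)*(b^2 - 5*b + 6) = (b - 4)*(b - 3)*(b - 2)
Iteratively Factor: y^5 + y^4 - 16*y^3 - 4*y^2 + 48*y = (y - 3)*(y^4 + 4*y^3 - 4*y^2 - 16*y) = (y - 3)*(y + 2)*(y^3 + 2*y^2 - 8*y) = (y - 3)*(y + 2)*(y + 4)*(y^2 - 2*y) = (y - 3)*(y - 2)*(y + 2)*(y + 4)*(y)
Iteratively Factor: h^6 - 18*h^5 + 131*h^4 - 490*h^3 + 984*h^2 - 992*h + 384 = (h - 4)*(h^5 - 14*h^4 + 75*h^3 - 190*h^2 + 224*h - 96) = (h - 4)^2*(h^4 - 10*h^3 + 35*h^2 - 50*h + 24) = (h - 4)^2*(h - 1)*(h^3 - 9*h^2 + 26*h - 24) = (h - 4)^3*(h - 1)*(h^2 - 5*h + 6) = (h - 4)^3*(h - 2)*(h - 1)*(h - 3)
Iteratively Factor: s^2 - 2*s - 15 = (s - 5)*(s + 3)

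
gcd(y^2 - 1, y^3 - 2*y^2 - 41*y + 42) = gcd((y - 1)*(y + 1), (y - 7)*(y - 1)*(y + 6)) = y - 1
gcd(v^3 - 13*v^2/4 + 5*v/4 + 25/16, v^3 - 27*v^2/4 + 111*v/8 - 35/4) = v - 5/4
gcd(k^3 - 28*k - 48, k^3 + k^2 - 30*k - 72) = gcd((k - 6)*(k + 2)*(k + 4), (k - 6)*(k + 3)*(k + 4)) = k^2 - 2*k - 24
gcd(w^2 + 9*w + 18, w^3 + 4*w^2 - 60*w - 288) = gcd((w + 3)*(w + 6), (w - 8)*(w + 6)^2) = w + 6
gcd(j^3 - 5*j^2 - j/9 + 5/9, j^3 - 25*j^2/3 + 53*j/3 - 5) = j^2 - 16*j/3 + 5/3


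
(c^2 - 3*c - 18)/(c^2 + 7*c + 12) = (c - 6)/(c + 4)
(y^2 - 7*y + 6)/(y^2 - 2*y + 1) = (y - 6)/(y - 1)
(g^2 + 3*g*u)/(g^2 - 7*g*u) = (g + 3*u)/(g - 7*u)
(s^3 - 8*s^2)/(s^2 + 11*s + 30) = s^2*(s - 8)/(s^2 + 11*s + 30)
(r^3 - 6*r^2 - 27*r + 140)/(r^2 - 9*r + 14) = (r^2 + r - 20)/(r - 2)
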